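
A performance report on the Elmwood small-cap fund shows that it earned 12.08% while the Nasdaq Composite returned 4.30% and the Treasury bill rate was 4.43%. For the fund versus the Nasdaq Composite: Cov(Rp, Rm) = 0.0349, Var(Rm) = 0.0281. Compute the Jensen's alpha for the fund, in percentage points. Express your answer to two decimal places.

7.81

β = Cov / Var = 0.0349 / 0.0281 = 1.2420
E[R] = Rf + β(Rm − Rf) = 4.43% + 1.2420 × (4.30% − 4.43%) = 4.2685%
α = Rp − E[R] = 12.08% − 4.2685% = 7.8115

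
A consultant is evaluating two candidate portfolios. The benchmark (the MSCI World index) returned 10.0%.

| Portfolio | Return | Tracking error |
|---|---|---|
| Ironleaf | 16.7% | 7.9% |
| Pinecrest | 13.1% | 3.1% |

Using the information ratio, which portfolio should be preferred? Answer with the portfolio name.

Pinecrest

Ironleaf: IR = (16.7% − 10.0%) / 7.9% = 0.848
Pinecrest: IR = (13.1% − 10.0%) / 3.1% = 1.000
Highest: Pinecrest (1.000).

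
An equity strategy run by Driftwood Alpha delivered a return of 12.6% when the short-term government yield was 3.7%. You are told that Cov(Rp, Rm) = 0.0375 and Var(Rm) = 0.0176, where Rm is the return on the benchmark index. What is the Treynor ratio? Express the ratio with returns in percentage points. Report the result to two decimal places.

β = Cov / Var = 0.0375 / 0.0176 = 2.1307
Treynor = (Rp − Rf) / β = (12.6% − 3.7%) / 2.1307 = 8.90 / 2.1307 = 4.1770

4.18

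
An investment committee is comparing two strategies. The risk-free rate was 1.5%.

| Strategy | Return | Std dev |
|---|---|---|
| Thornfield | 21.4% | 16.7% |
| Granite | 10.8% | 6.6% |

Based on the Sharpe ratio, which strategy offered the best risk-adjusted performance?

Thornfield: Sharpe ratio = (21.4% − 1.5%) / 16.7% = 1.192
Granite: Sharpe ratio = (10.8% − 1.5%) / 6.6% = 1.409
Highest: Granite (1.409).

Granite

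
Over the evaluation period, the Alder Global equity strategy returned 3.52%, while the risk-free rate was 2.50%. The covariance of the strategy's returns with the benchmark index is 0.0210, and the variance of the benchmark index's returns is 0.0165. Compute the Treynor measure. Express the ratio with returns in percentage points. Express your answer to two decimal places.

0.80

β = Cov / Var = 0.0210 / 0.0165 = 1.2727
Treynor = (Rp − Rf) / β = (3.52% − 2.50%) / 1.2727 = 1.02 / 1.2727 = 0.8014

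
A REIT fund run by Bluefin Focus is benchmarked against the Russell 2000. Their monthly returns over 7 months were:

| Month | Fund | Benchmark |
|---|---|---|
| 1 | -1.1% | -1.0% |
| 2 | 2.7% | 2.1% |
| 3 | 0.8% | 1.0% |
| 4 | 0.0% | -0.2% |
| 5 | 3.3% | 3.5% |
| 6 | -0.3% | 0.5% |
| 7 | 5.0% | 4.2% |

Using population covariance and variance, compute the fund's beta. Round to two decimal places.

r̄p = 1.4857%,  r̄m = 1.4429%
Cov = Σ(rp − r̄p)(rm − r̄m) / 7 = 3.5663
Var(rm) = Σ(rm − r̄m)² / 7 = 3.1453
β = Cov / Var = 3.5663 / 3.1453 = 1.1339

1.13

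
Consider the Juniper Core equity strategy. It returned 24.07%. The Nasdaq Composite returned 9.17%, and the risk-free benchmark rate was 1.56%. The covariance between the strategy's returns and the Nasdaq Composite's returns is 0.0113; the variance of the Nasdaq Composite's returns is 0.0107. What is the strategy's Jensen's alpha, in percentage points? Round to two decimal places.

14.47

β = Cov / Var = 0.0113 / 0.0107 = 1.0561
E[R] = Rf + β(Rm − Rf) = 1.56% + 1.0561 × (9.17% − 1.56%) = 9.5969%
α = Rp − E[R] = 24.07% − 9.5969% = 14.4731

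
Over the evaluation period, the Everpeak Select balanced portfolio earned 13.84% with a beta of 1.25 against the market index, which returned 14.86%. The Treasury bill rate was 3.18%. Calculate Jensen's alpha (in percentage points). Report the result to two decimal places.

CAPM expected return = Rf + β(Rm − Rf) = 3.18% + 1.25 × (14.86% − 3.18%) = 3.18 + 1.25 × 11.68 = 17.7800%
Jensen's α = Rp − E[R] = 13.84% − 17.7800% = -3.9400

-3.94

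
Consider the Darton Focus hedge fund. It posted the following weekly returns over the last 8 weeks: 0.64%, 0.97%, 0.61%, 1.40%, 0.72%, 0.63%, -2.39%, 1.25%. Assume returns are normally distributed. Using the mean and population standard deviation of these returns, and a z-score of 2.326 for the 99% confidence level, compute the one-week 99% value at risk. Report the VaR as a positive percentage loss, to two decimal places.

Mean return r̄ = 3.830 / 8 = 0.4788%
Σ(r − r̄)² = (0.64 − 0.4788)² + (0.97 − 0.4788)² + … = 10.0389
population σ = √(10.0389 / 8) = √1.2549 = 1.1202%
VaR = −(r̄ − z·σ) = −(0.4788 − 2.326 × 1.1202) = −(-2.1268) = 2.1268%

2.13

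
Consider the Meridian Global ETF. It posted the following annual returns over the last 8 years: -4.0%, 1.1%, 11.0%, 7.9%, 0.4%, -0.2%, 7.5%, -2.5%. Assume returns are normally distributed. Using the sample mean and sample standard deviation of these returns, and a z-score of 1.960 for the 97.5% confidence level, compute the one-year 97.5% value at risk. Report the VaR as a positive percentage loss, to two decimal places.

μ = (-4 + 1.1 + 11 + 7.9 + 0.4 − 0.2 + 7.5 − 2.5) / 8 = 2.6500%
Σ(r − μ)² = (-4 − 2.6500)² + (1.1 − 2.6500)² + (11 − 2.6500)² + … = 207.1400
σ = √[207.1400 / 7] = 5.4398%
VaR = −(μ − z·σ) = −(2.6500 − 1.960 × 5.4398) = −(-8.0120) = 8.0120%

8.01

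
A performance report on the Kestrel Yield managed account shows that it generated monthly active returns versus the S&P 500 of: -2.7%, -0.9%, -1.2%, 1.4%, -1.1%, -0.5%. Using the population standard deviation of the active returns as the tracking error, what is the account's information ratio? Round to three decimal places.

-0.688

r̄ = (-2.7 − 0.9 − 1.2 + 1.4 − 1.1 − 0.5) / 6 = -0.8333%
Σ(r − r̄)² = 8.7933; population σ = √(8.7933/6) = 1.2106%
IR = r̄ / tracking error = -0.8333 / 1.2106 = -0.6883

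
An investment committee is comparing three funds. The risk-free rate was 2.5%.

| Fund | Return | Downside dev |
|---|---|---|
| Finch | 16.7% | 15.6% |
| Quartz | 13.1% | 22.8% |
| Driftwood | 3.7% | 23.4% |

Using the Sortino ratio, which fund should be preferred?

Finch

Finch: Sortino ratio = (16.7% − 2.5%) / 15.6% = 0.910
Quartz: Sortino ratio = (13.1% − 2.5%) / 22.8% = 0.465
Driftwood: Sortino ratio = (3.7% − 2.5%) / 23.4% = 0.051
Highest: Finch (0.910).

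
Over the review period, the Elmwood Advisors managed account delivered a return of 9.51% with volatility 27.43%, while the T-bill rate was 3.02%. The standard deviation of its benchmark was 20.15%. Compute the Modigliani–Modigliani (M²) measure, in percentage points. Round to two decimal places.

Sharpe = (Rp − Rf) / σp = (9.51% − 3.02%) / 27.43% = 0.2366
M² = Rf + Sharpe × σm = 3.02% + 0.2366 × 20.15% = 7.7875%

7.79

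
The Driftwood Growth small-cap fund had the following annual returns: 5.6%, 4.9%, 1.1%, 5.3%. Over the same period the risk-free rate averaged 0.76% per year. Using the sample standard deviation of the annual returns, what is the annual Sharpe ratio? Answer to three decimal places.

Mean return r̄ = 16.90 / 4 = 4.2250%
Σ(r − r̄)² = 13.2675; sample σ = √(13.2675/3) = 2.1030%
Sharpe = (r̄ − rf) / σ = (4.2250 − 0.76) / 2.1030 = 3.4650 / 2.1030 = 1.6476

1.648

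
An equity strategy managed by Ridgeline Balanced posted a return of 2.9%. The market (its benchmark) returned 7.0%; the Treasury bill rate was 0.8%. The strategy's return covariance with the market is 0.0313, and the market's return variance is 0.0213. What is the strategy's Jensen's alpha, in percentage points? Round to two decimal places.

-7.01

β = Cov / Var = 0.0313 / 0.0213 = 1.4695
E[R] = Rf + β(Rm − Rf) = 0.8% + 1.4695 × (7.0% − 0.8%) = 9.9109%
α = Rp − E[R] = 2.9% − 9.9109% = -7.0109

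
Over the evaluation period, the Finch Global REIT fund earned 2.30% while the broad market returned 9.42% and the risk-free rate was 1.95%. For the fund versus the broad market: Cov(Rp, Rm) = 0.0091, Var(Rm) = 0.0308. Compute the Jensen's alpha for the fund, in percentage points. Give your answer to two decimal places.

-1.86

β = Cov / Var = 0.0091 / 0.0308 = 0.2955
E[R] = Rf + β(Rm − Rf) = 1.95% + 0.2955 × (9.42% − 1.95%) = 4.1574%
α = Rp − E[R] = 2.30% − 4.1574% = -1.8574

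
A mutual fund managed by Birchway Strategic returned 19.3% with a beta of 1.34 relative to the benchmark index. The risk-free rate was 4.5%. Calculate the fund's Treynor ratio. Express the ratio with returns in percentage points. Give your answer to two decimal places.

11.04

Treynor = (Rp − Rf) / β = (19.3% − 4.5%) / 1.34 = 14.80 / 1.34 = 11.0448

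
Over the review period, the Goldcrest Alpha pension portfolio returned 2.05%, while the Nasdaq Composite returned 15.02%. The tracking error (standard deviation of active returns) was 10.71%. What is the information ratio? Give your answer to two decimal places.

IR = (Rp − Rb) / TE = (2.05% − 15.02%) / 10.71% = -12.97% / 10.71% = -1.2110

-1.21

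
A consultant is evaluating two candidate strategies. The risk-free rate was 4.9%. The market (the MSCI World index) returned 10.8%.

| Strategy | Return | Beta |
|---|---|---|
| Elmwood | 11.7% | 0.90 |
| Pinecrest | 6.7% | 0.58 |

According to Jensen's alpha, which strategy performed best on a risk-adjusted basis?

Elmwood

Elmwood: α = 11.7% − [4.9% + 0.90 × (10.8% − 4.9%)] = 1.490
Pinecrest: α = 6.7% − [4.9% + 0.58 × (10.8% − 4.9%)] = -1.622
Highest: Elmwood (1.490).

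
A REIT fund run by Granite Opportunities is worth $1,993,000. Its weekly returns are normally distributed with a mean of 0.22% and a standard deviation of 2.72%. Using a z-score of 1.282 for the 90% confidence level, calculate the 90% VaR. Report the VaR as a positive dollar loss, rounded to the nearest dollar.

Return at the 90% tail: μ − z·σ = 0.22% − 1.282 × 2.72% = 0.22 − 3.48704 = -3.26704%
VaR = −(-3.26704%) × $1,993,000 = 3.26704% × $1,993,000 = $65,112

$65,112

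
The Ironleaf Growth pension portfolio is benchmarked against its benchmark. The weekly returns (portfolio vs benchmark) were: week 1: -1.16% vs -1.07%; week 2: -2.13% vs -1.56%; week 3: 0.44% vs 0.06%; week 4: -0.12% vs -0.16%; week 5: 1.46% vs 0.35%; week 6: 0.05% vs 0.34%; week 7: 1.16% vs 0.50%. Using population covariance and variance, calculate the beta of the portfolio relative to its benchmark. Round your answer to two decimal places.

1.50

r̄p = -0.0429%,  r̄m = -0.2200%
Cov = Σ(rp − r̄p)(rm − r̄m) / 7 = 0.8074
Var(rm) = Σ(rm − r̄m)² / 7 = 0.5367
β = Cov / Var = 0.8074 / 0.5367 = 1.5044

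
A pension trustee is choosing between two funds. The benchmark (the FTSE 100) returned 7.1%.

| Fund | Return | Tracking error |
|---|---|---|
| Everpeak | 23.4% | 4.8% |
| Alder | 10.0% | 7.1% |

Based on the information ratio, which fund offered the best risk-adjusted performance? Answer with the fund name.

Everpeak: IR = (23.4% − 7.1%) / 4.8% = 3.396
Alder: IR = (10.0% − 7.1%) / 7.1% = 0.408
Highest: Everpeak (3.396).

Everpeak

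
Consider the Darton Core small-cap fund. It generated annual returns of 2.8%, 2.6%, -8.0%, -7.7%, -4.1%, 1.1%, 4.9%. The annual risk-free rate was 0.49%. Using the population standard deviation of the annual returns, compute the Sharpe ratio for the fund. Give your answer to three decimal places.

-0.343

r̄ = (2.8 + 2.6 − 8 − 7.7 − 4.1 + 1.1 + 4.9) / 7 = -8.40 / 7 = -1.2000%
Population σ = √[Σ(r − r̄)² / 7] = √[169.8400 / 7] = √24.2629 = 4.9257%
Sharpe = (r̄ − rf) / σ = (-1.2000 − 0.49) / 4.9257 = -1.6900 / 4.9257 = -0.3431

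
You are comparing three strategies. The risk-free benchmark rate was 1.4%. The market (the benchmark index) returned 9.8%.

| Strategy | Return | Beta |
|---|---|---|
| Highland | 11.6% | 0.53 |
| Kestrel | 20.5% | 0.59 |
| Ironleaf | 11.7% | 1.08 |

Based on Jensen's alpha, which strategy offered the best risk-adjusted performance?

Kestrel

Highland: α = 11.6% − [1.4% + 0.53 × (9.8% − 1.4%)] = 5.748
Kestrel: α = 20.5% − [1.4% + 0.59 × (9.8% − 1.4%)] = 14.144
Ironleaf: α = 11.7% − [1.4% + 1.08 × (9.8% − 1.4%)] = 1.228
Highest: Kestrel (14.144).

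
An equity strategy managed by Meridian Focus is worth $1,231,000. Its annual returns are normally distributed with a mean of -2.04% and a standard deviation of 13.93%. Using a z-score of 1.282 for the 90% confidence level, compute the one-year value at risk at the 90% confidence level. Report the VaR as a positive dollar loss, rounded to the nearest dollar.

$244,948

Return at the 90% tail: μ − z·σ = -2.04% − 1.282 × 13.93% = -2.04 − 17.85826 = -19.89826%
VaR = −(-19.89826%) × $1,231,000 = 19.89826% × $1,231,000 = $244,948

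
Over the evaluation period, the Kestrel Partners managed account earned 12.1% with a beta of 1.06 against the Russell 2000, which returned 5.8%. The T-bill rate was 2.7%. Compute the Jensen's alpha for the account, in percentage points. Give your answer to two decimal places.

CAPM expected return = Rf + β(Rm − Rf) = 2.7% + 1.06 × (5.8% − 2.7%) = 2.7 + 1.06 × 3.10 = 5.9860%
Jensen's α = Rp − E[R] = 12.1% − 5.9860% = 6.1140

6.11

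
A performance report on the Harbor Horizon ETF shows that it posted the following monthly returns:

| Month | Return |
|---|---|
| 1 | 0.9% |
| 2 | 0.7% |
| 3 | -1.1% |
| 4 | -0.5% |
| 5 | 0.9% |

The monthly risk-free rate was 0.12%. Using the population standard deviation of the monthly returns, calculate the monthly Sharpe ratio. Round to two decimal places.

Mean return r̄ = 0.90 / 5 = 0.1800%
Σ(r − r̄)² = 3.4080; population σ = √(3.4080/5) = 0.8256%
Sharpe = (r̄ − rf) / σ = (0.1800 − 0.12) / 0.8256 = 0.0600 / 0.8256 = 0.0727

0.07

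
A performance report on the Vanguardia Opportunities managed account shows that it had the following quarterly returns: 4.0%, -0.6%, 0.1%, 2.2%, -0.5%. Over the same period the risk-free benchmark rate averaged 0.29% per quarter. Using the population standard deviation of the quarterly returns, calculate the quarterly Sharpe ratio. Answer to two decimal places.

0.42

Mean return r̄ = 5.20 / 5 = 1.0400%
Σ(r − r̄)² = (4 − 1.0400)² + (-0.6 − 1.0400)² + (0.1 − 1.0400)² + … = 16.0520
σ = √[16.0520 / 5] = 1.7918%
Sharpe = (r̄ − rf) / σ = (1.0400 − 0.29) / 1.7918 = 0.7500 / 1.7918 = 0.4186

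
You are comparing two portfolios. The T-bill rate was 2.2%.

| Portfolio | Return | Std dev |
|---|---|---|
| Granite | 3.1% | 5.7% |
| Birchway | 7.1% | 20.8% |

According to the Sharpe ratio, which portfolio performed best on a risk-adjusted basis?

Birchway

Granite: Sharpe ratio = (3.1% − 2.2%) / 5.7% = 0.158
Birchway: Sharpe ratio = (7.1% − 2.2%) / 20.8% = 0.236
Highest: Birchway (0.236).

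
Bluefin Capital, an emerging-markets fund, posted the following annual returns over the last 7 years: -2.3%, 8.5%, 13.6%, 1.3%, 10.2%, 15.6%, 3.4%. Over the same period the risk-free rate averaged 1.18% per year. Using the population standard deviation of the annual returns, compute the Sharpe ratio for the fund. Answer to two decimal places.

r̄ = (-2.3 + 8.5 + 13.6 + 1.3 + 10.2 + 15.6 + 3.4) / 7 = 7.1857%
Σ(r − r̄)² = (-2.3 − 7.1857)² + (8.5 − 7.1857)² + … = 261.7086
population σ = √(261.7086 / 7) = √37.3869 = 6.1145%
Sharpe = (r̄ − rf) / σ = (7.1857 − 1.18) / 6.1145 = 6.0057 / 6.1145 = 0.9822

0.98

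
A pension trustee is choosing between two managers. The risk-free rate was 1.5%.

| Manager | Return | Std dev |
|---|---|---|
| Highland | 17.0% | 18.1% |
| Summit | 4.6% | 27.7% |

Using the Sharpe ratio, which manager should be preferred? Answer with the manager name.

Highland: Sharpe ratio = (17.0% − 1.5%) / 18.1% = 0.856
Summit: Sharpe ratio = (4.6% − 1.5%) / 27.7% = 0.112
Highest: Highland (0.856).

Highland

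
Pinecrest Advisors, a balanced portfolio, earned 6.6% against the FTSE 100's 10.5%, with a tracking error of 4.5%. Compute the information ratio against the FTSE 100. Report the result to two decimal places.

-0.87

IR = (Rp − Rb) / TE = (6.6% − 10.5%) / 4.5% = -3.90% / 4.5% = -0.8667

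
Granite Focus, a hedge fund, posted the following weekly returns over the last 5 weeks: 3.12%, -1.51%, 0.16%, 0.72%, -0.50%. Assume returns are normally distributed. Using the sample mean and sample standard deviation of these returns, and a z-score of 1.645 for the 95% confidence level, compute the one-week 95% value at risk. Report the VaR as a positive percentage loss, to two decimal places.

r̄ = (3.12 − 1.51 + 0.16 + 0.72 − 0.5) / 5 = 0.3980%
Sample std dev = √[12.0165 / 4] = 1.7332%
VaR = −(r̄ − z·σ) = −(0.3980 − 1.645 × 1.7332) = −(-2.4531) = 2.4531%

2.45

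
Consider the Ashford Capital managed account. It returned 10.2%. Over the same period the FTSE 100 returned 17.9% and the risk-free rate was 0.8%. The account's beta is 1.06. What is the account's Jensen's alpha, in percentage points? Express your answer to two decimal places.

-8.73

CAPM expected return = Rf + β(Rm − Rf) = 0.8% + 1.06 × (17.9% − 0.8%) = 0.8 + 1.06 × 17.10 = 18.9260%
Jensen's α = Rp − E[R] = 10.2% − 18.9260% = -8.7260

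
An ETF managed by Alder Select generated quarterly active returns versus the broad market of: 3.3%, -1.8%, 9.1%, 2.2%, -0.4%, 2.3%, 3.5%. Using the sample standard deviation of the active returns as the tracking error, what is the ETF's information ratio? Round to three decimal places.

0.750

r̄ = (3.3 − 1.8 + 9.1 + 2.2 − 0.4 + 2.3 + 3.5) / 7 = 2.6000%
Σ(r − r̄)² = (3.3 − 2.6000)² + (-1.8 − 2.6000)² + (9.1 − 2.6000)² + … = 72.1600
σ = √[72.1600 / 6] = 3.4679%
IR = r̄ / tracking error = 2.6000 / 3.4679 = 0.7497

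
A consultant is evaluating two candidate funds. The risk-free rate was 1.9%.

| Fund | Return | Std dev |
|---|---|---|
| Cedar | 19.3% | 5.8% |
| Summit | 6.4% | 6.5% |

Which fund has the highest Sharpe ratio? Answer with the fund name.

Cedar: Sharpe ratio = (19.3% − 1.9%) / 5.8% = 3.000
Summit: Sharpe ratio = (6.4% − 1.9%) / 6.5% = 0.692
Highest: Cedar (3.000).

Cedar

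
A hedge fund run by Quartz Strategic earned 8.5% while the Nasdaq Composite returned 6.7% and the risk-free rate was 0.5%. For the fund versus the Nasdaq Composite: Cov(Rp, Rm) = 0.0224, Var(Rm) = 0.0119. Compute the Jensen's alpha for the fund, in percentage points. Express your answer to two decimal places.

β = Cov / Var = 0.0224 / 0.0119 = 1.8824
E[R] = Rf + β(Rm − Rf) = 0.5% + 1.8824 × (6.7% − 0.5%) = 12.1709%
α = Rp − E[R] = 8.5% − 12.1709% = -3.6709

-3.67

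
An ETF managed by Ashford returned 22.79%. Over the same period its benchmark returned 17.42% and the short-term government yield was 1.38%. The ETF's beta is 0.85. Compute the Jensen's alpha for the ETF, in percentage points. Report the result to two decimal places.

7.78

CAPM expected return = Rf + β(Rm − Rf) = 1.38% + 0.85 × (17.42% − 1.38%) = 1.38 + 0.85 × 16.04 = 15.0140%
Jensen's α = Rp − E[R] = 22.79% − 15.0140% = 7.7760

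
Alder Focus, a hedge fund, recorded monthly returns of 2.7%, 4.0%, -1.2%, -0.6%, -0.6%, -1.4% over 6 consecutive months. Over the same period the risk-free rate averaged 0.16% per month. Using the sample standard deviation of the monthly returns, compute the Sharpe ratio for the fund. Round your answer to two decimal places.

r̄ = (2.7 + 4 − 1.2 − 0.6 − 0.6 − 1.4) / 6 = 0.4833%
Sample std dev = √[26.0083 / 5] = 2.2807%
Sharpe = (r̄ − rf) / σ = (0.4833 − 0.16) / 2.2807 = 0.3233 / 2.2807 = 0.1418

0.14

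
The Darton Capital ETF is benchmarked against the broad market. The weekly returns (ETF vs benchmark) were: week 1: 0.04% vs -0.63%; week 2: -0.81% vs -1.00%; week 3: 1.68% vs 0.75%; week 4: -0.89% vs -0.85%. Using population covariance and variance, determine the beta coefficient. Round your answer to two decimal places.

1.45

r̄p = 0.0050%,  r̄m = -0.4325%
Cov = Σ(rp − r̄p)(rm − r̄m) / 4 = 0.7025
Var(rm) = Σ(rm − r̄m)² / 4 = 0.4834
β = Cov / Var = 0.7025 / 0.4834 = 1.4532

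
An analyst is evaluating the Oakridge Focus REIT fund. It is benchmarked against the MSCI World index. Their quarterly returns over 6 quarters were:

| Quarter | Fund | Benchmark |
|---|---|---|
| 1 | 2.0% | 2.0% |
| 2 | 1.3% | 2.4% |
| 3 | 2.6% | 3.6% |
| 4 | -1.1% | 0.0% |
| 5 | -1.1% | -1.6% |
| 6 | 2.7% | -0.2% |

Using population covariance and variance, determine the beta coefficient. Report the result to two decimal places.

0.59

r̄p = 1.0667%,  r̄m = 1.0333%
Cov = Σ(rp − r̄p)(rm − r̄m) / 6 = 1.8478
Var(rm) = Σ(rm − r̄m)² / 6 = 3.1522
β = Cov / Var = 1.8478 / 3.1522 = 0.5862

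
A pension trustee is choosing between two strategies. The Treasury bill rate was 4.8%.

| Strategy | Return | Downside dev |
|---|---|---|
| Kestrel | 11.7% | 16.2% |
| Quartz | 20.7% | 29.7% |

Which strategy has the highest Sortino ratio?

Kestrel: Sortino ratio = (11.7% − 4.8%) / 16.2% = 0.426
Quartz: Sortino ratio = (20.7% − 4.8%) / 29.7% = 0.535
Highest: Quartz (0.535).

Quartz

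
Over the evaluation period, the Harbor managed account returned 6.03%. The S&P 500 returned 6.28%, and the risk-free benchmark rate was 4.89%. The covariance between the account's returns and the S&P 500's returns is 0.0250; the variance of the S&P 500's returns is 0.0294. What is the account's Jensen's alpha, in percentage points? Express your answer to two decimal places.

β = Cov / Var = 0.0250 / 0.0294 = 0.8503
E[R] = Rf + β(Rm − Rf) = 4.89% + 0.8503 × (6.28% − 4.89%) = 6.0719%
α = Rp − E[R] = 6.03% − 6.0719% = -0.0419

-0.04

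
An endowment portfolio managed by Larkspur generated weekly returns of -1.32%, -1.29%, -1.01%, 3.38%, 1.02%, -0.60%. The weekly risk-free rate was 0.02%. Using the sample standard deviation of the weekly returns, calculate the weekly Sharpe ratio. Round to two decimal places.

0.01

Mean return r̄ = 0.180 / 6 = 0.0300%
Σ(r − r̄)² = 17.2460; sample σ = √(17.2460/5) = 1.8572%
Sharpe = (r̄ − rf) / σ = (0.0300 − 0.02) / 1.8572 = 0.0100 / 1.8572 = 0.0054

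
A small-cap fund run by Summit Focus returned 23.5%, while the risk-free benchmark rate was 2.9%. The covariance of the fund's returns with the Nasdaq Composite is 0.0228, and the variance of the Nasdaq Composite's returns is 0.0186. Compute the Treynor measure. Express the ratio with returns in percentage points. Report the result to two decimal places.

16.81

β = Cov / Var = 0.0228 / 0.0186 = 1.2258
Treynor = (Rp − Rf) / β = (23.5% − 2.9%) / 1.2258 = 20.60 / 1.2258 = 16.8054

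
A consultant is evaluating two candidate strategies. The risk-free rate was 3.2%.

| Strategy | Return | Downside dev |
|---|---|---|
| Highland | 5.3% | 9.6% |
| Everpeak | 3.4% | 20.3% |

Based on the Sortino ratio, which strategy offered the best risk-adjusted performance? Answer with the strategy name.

Highland: Sortino ratio = (5.3% − 3.2%) / 9.6% = 0.219
Everpeak: Sortino ratio = (3.4% − 3.2%) / 20.3% = 0.010
Highest: Highland (0.219).

Highland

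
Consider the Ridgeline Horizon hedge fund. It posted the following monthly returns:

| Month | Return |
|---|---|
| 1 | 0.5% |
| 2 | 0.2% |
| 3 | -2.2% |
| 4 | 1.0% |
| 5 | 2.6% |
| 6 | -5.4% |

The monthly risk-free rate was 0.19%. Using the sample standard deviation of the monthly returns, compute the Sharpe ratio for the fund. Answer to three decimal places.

μ = (0.5 + 0.2 − 2.2 + 1 + 2.6 − 5.4) / 6 = -0.5500%
Sample σ = √[Σ(r − μ)² / 5] = √[40.2350 / 5] = √8.0470 = 2.8367%
Sharpe = (μ − rf) / σ = (-0.5500 − 0.19) / 2.8367 = -0.7400 / 2.8367 = -0.2609

-0.261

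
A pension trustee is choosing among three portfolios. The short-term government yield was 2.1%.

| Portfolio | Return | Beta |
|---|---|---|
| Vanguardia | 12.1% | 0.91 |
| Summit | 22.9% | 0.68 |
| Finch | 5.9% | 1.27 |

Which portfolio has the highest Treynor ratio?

Vanguardia: Treynor = (12.1% − 2.1%) / 0.91 = 10.989
Summit: Treynor = (22.9% − 2.1%) / 0.68 = 30.588
Finch: Treynor = (5.9% − 2.1%) / 1.27 = 2.992
Highest: Summit (30.588).

Summit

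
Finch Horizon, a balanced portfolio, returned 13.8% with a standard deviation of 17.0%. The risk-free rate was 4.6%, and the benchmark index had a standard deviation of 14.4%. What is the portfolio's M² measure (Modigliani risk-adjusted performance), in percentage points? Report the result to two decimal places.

Sharpe = (Rp − Rf) / σp = (13.8% − 4.6%) / 17.0% = 0.5412
M² = Rf + Sharpe × σm = 4.6% + 0.5412 × 14.4% = 12.3933%

12.39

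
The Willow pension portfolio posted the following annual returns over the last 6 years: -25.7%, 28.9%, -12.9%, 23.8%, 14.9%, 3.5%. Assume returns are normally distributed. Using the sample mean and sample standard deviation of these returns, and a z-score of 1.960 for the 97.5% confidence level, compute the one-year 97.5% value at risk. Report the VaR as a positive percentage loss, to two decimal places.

Mean return r̄ = 32.50 / 6 = 5.4167%
Sample σ = √[Σ(r − r̄)² / 5] = √[2286.7683 / 5] = √457.3537 = 21.3858%
VaR = −(r̄ − z·σ) = −(5.4167 − 1.960 × 21.3858) = −(-36.4995) = 36.4995%

36.50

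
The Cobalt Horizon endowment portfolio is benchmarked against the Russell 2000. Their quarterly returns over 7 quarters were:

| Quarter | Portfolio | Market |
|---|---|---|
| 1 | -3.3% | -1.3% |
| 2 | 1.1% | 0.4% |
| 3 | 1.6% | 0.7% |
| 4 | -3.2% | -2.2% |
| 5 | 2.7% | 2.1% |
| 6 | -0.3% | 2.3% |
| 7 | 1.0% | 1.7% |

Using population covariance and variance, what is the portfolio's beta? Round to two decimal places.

1.11

r̄p = -0.0571%,  r̄m = 0.5286%
Cov = Σ(rp − r̄p)(rm − r̄m) / 7 = 2.8259
Var(rm) = Σ(rm − r̄m)² / 7 = 2.5449
β = Cov / Var = 2.8259 / 2.5449 = 1.1104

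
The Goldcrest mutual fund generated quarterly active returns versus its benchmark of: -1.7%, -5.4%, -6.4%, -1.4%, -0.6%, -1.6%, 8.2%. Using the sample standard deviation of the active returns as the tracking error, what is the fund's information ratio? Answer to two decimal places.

μ = (-1.7 − 5.4 − 6.4 − 1.4 − 0.6 − 1.6 + 8.2) / 7 = -8.90 / 7 = -1.2714%
Σ(r − μ)² = (-1.7 − (-1.2714))² + (-5.4 − (-1.2714))² + (-6.4 − (-1.2714))² + … = 133.8143
σ = √[133.8143 / 6] = 4.7225%
IR = μ / tracking error = -1.2714 / 4.7225 = -0.2692

-0.27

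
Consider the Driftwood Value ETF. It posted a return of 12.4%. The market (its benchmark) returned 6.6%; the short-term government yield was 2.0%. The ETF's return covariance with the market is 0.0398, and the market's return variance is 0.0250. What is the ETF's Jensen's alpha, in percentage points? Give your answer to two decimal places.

β = Cov / Var = 0.0398 / 0.0250 = 1.5920
E[R] = Rf + β(Rm − Rf) = 2.0% + 1.5920 × (6.6% − 2.0%) = 9.3232%
α = Rp − E[R] = 12.4% − 9.3232% = 3.0768

3.08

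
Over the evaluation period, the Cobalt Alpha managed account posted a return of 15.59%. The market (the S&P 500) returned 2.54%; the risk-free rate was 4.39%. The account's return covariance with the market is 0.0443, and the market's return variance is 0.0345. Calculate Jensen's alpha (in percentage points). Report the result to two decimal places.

β = Cov / Var = 0.0443 / 0.0345 = 1.2841
E[R] = Rf + β(Rm − Rf) = 4.39% + 1.2841 × (2.54% − 4.39%) = 2.0144%
α = Rp − E[R] = 15.59% − 2.0144% = 13.5756

13.58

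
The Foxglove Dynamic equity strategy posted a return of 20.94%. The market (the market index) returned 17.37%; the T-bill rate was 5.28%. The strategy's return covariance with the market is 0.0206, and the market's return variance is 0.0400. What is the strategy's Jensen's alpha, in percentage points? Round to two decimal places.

β = Cov / Var = 0.0206 / 0.0400 = 0.5150
E[R] = Rf + β(Rm − Rf) = 5.28% + 0.5150 × (17.37% − 5.28%) = 11.5064%
α = Rp − E[R] = 20.94% − 11.5064% = 9.4336

9.43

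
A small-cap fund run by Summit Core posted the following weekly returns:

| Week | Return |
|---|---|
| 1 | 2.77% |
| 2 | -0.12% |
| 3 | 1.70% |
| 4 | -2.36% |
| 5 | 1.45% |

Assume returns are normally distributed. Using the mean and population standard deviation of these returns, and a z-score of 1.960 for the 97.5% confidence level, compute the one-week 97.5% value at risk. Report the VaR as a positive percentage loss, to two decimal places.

2.81

Mean return r̄ = 3.440 / 5 = 0.6880%
Σ(r − r̄)² = (2.77 − 0.6880)² + (-0.12 − 0.6880)² + … = 15.8827
σ = √[15.8827 / 5] = 1.7823%
VaR = −(r̄ − z·σ) = −(0.6880 − 1.960 × 1.7823) = −(-2.8053) = 2.8053%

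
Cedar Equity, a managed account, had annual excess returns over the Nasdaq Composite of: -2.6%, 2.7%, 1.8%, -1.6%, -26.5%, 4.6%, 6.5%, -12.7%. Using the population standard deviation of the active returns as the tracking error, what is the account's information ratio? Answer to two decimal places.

-0.34

r̄ = (-2.6 + 2.7 + 1.8 − 1.6 − 26.5 + 4.6 + 6.5 − 12.7) / 8 = -3.4750%
Σ(r − r̄)² = (-2.6 − (-3.4750))² + (2.7 − (-3.4750))² + … = 850.1950
σ = √[850.1950 / 8] = 10.3089%
IR = r̄ / tracking error = -3.4750 / 10.3089 = -0.3371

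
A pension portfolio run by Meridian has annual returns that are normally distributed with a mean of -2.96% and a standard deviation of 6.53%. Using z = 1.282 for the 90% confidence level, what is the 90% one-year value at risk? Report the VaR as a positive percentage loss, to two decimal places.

VaR (as % loss) = −(μ − z·σ) = −(-2.96% − 1.282 × 6.53%) = −(-11.33146%) = 11.33146%

11.33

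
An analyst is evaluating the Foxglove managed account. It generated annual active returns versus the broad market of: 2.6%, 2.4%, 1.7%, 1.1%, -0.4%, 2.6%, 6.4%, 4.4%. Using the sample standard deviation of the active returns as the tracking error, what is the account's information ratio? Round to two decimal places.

r̄ = (2.6 + 2.4 + 1.7 + 1.1 − 0.4 + 2.6 + 6.4 + 4.4) / 8 = 20.80 / 8 = 2.6000%
Σ(r − r̄)² = (2.6 − 2.6000)² + (2.4 − 2.6000)² + … = 29.7800
sample σ = √(29.7800 / 7) = √4.2543 = 2.0626%
IR = r̄ / tracking error = 2.6000 / 2.0626 = 1.2605

1.26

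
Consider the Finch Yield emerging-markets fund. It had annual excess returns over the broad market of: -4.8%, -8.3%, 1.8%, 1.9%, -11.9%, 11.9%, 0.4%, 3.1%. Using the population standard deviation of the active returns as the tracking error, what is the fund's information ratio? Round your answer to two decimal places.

-0.11

Mean return r̄ = -5.90 / 8 = -0.7375%
Population std dev = √[387.4188 / 8] = 6.9590%
IR = r̄ / tracking error = -0.7375 / 6.9590 = -0.1060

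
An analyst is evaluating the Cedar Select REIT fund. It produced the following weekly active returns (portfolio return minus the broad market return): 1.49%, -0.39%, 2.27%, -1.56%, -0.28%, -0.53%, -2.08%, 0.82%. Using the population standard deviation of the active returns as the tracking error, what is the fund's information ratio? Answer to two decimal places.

μ = (1.49 − 0.39 + 2.27 − 1.56 − 0.28 − 0.53 − 2.08 + 0.82) / 8 = -0.260 / 8 = -0.0325%
Σ(r − μ)² = 15.3084; population σ = √(15.3084/8) = 1.3833%
IR = μ / tracking error = -0.0325 / 1.3833 = -0.0235

-0.02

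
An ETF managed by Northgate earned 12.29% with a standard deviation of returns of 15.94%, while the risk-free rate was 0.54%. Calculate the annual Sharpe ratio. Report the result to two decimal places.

0.74

Sharpe = (Rp − Rf) / σp = (12.29% − 0.54%) / 15.94% = 11.75% / 15.94% = 0.7371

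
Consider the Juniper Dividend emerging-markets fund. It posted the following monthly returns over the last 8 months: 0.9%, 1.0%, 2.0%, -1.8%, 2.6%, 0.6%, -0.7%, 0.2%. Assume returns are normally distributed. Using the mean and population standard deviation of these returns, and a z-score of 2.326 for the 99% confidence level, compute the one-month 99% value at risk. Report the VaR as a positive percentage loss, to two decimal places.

Mean return r̄ = 4.80 / 8 = 0.6000%
Population std dev = √[13.8200 / 8] = 1.3143%
VaR = −(r̄ − z·σ) = −(0.6000 − 2.326 × 1.3143) = −(-2.4571) = 2.4571%

2.46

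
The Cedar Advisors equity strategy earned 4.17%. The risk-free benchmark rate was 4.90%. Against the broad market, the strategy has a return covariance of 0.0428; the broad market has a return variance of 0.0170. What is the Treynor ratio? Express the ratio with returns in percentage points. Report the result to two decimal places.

-0.29

β = Cov / Var = 0.0428 / 0.0170 = 2.5176
Treynor = (Rp − Rf) / β = (4.17% − 4.90%) / 2.5176 = -0.73 / 2.5176 = -0.2900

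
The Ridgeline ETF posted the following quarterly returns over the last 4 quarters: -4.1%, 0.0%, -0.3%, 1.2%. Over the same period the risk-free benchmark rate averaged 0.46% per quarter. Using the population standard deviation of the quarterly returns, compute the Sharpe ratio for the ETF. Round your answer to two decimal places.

r̄ = (-4.1 + 0 − 0.3 + 1.2) / 4 = -0.8000%
Σ(r − r̄)² = (-4.1 − (-0.8000))² + (0 − (-0.8000))² + … = 15.7800
population σ = √(15.7800 / 4) = √3.9450 = 1.9862%
Sharpe = (r̄ − rf) / σ = (-0.8000 − 0.46) / 1.9862 = -1.2600 / 1.9862 = -0.6344

-0.63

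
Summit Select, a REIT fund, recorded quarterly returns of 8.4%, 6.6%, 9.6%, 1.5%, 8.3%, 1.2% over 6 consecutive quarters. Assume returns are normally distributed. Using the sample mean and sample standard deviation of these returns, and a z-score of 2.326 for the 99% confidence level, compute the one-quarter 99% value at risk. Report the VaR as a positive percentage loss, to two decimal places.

2.62

Mean return r̄ = 35.60 / 6 = 5.9333%
Sample σ = √[Σ(r − r̄)² / 5] = √[67.6333 / 5] = √13.5267 = 3.6779%
VaR = −(r̄ − z·σ) = −(5.9333 − 2.326 × 3.6779) = −(-2.6215) = 2.6215%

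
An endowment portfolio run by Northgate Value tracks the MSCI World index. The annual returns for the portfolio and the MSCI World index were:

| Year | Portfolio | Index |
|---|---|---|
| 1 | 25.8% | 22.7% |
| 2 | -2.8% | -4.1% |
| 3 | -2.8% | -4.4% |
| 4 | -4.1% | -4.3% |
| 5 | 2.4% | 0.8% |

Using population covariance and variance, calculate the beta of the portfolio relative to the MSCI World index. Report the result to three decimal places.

r̄p = 3.7000%,  r̄m = 2.1400%
Cov = Σ(rp − r̄p)(rm − r̄m) / 5 = 117.8840
Var(rm) = Σ(rm − r̄m)² / 5 = 109.5384
β = Cov / Var = 117.8840 / 109.5384 = 1.0762

1.076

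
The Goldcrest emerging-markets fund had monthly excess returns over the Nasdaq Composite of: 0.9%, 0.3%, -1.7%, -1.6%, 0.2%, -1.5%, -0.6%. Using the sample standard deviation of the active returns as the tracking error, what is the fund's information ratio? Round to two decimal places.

-0.54

Mean return r̄ = -4.00 / 7 = -0.5714%
Sample σ = √[Σ(r − r̄)² / 6] = √[6.7143 / 6] = √1.1191 = 1.0579%
IR = r̄ / tracking error = -0.5714 / 1.0579 = -0.5401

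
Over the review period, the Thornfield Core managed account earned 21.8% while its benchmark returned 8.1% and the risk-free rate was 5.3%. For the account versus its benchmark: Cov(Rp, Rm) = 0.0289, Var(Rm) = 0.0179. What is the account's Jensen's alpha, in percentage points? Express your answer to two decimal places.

11.98

β = Cov / Var = 0.0289 / 0.0179 = 1.6145
E[R] = Rf + β(Rm − Rf) = 5.3% + 1.6145 × (8.1% − 5.3%) = 9.8206%
α = Rp − E[R] = 21.8% − 9.8206% = 11.9794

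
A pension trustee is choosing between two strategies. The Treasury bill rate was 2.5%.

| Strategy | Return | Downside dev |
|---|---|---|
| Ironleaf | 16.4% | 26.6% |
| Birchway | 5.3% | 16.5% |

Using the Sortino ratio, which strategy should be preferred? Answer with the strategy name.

Ironleaf

Ironleaf: Sortino ratio = (16.4% − 2.5%) / 26.6% = 0.523
Birchway: Sortino ratio = (5.3% − 2.5%) / 16.5% = 0.170
Highest: Ironleaf (0.523).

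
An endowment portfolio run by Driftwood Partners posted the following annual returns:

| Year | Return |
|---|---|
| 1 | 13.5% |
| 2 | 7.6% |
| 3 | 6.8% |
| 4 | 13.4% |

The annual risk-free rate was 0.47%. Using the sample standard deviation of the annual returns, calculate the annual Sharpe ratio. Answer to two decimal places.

Mean return r̄ = 41.30 / 4 = 10.3250%
Sample σ = √[Σ(r − r̄)² / 3] = √[39.3875 / 3] = √13.1292 = 3.6234%
Sharpe = (r̄ − rf) / σ = (10.3250 − 0.47) / 3.6234 = 9.8550 / 3.6234 = 2.7198

2.72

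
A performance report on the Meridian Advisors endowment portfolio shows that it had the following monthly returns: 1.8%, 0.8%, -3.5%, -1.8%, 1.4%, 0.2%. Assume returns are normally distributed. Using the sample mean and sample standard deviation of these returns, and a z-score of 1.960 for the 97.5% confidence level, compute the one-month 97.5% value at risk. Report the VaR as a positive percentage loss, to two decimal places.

4.22

r̄ = (1.8 + 0.8 − 3.5 − 1.8 + 1.4 + 0.2) / 6 = -1.10 / 6 = -0.1833%
Σ(r − r̄)² = (1.8 − (-0.1833))² + (0.8 − (-0.1833))² + … = 21.1683
σ = √[21.1683 / 5] = 2.0576%
VaR = −(r̄ − z·σ) = −(-0.1833 − 1.960 × 2.0576) = −(-4.2162) = 4.2162%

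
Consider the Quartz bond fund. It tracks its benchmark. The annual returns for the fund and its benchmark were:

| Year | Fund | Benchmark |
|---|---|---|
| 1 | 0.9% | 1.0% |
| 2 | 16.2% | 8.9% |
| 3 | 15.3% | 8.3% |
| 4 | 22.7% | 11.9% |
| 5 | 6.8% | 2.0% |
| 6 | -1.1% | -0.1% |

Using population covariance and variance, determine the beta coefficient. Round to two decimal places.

1.87

r̄p = 10.1333%,  r̄m = 5.3333%
Cov = Σ(rp − r̄p)(rm − r̄m) / 6 = 38.6072
Var(rm) = Σ(rm − r̄m)² / 6 = 20.6756
β = Cov / Var = 38.6072 / 20.6756 = 1.8673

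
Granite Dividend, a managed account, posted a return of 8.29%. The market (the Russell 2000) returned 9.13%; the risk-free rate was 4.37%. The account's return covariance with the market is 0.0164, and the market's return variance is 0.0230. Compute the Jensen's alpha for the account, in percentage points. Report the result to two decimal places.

0.53

β = Cov / Var = 0.0164 / 0.0230 = 0.7130
E[R] = Rf + β(Rm − Rf) = 4.37% + 0.7130 × (9.13% − 4.37%) = 7.7639%
α = Rp − E[R] = 8.29% − 7.7639% = 0.5261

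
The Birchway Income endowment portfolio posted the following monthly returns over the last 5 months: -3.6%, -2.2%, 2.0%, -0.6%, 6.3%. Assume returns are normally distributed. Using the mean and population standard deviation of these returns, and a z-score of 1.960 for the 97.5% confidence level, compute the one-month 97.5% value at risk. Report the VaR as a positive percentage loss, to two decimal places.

6.47

r̄ = (-3.6 − 2.2 + 2 − 0.6 + 6.3) / 5 = 1.90 / 5 = 0.3800%
Population std dev = √[61.1280 / 5] = 3.4965%
VaR = −(r̄ − z·σ) = −(0.3800 − 1.960 × 3.4965) = −(-6.4731) = 6.4731%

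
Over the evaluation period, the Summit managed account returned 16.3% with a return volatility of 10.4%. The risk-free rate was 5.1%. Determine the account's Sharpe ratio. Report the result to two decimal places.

Sharpe = (Rp − Rf) / σp = (16.3% − 5.1%) / 10.4% = 11.20% / 10.4% = 1.0769

1.08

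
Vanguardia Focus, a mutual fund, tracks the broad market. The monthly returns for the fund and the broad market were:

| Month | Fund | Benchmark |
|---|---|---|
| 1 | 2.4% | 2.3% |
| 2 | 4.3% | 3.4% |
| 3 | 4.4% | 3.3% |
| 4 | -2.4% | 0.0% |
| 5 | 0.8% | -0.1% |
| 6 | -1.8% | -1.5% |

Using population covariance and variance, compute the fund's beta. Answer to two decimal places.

r̄p = 1.2833%,  r̄m = 1.2333%
Cov = Σ(rp − r̄p)(rm − r̄m) / 6 = 4.6306
Var(rm) = Σ(rm − r̄m)² / 6 = 3.4789
β = Cov / Var = 4.6306 / 3.4789 = 1.3311

1.33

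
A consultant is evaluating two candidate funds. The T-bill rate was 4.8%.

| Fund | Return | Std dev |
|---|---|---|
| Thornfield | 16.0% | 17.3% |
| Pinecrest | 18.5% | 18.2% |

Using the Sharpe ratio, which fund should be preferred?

Pinecrest

Thornfield: Sharpe ratio = (16.0% − 4.8%) / 17.3% = 0.647
Pinecrest: Sharpe ratio = (18.5% − 4.8%) / 18.2% = 0.753
Highest: Pinecrest (0.753).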